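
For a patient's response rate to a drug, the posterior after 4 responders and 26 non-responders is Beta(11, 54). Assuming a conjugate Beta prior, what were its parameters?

Beta(7, 28)

Beta is conjugate to the binomial likelihood: posterior = Beta(α+s, β+f).
So α = 11 − 4 = 7 and β = 54 − 26 = 28.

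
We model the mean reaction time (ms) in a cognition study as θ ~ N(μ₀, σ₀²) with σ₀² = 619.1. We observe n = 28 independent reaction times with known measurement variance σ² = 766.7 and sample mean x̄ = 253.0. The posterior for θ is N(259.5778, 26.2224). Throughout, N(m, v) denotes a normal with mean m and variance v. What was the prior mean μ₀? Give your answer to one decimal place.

μ₀ = 408.3

With known observation variance, the Normal–Normal posterior has precision τ_n = τ₀ + n/σ² and mean μ_n = (τ₀μ₀ + (n/σ²)x̄)/τ_n.
Here τ₀ = 1/619.1 = 0.001615 and τ_data = 28/766.7 = 0.036520, so τ_n = 0.038135.
Rearranging for μ₀: μ₀ = (μ_n·τ_n − τ_data·x̄)/τ₀ = (259.5778·0.038135 − 0.036520·253.0) / 0.001615 = 0.659439/0.001615 ≈ 408.3.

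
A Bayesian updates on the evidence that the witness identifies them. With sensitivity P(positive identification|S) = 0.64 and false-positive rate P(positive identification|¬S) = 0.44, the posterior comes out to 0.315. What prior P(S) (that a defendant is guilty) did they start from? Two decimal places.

P(S) = 0.24

In odds form, posterior odds = prior odds × likelihood ratio, so prior odds = posterior odds ÷ LR.
Posterior odds = 0.315/(1−0.315) = 0.4599. LR = 0.64/0.44 = 1.4545.
Prior odds = 0.4599/1.4545 = 0.3162, so P(S) = 0.3162/(1+0.3162) ≈ 0.24.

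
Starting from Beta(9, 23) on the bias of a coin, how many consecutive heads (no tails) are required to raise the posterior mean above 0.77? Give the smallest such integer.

After k heads and 0 tails the posterior is Beta(9+k, 23), with mean (9+k)/(9+23+k).
Set (9+k)/(32+k) > 0.77 and solve: k > (0.77·32 − 9)/(1 − 0.77) = 68.000.
The smallest integer exceeding 68.000 is 69, and checking k=69: (78)/(101) = 0.7723 > 0.77.

k = 69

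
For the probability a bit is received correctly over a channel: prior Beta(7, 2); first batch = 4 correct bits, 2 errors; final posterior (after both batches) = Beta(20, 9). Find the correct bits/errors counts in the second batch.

Sequential conjugate updates are equivalent to a single update on the pooled data, so total successes = posterior α − prior α and total failures = posterior β − prior β.
Total across both batches: 20−7=13 correct bits, 9−2=7 errors.
Subtract the first batch: 13−4=9 correct bits and 7−2=5 errors.

9 correct bits and 5 errors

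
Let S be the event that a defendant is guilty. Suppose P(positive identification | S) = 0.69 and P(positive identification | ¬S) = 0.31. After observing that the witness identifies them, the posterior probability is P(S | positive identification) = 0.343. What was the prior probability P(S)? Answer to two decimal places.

Bayes' rule in odds form gives O(S|E) = O(S)·[P(E|S)/P(E|¬S)], hence O(S) = O(S|E)/LR.
Posterior odds = 0.343/(1−0.343) = 0.5221. LR = 0.69/0.31 = 2.2258.
Prior odds = 0.5221/2.2258 = 0.2346, so P(S) = 0.2346/(1+0.2346) ≈ 0.19.

P(S) = 0.19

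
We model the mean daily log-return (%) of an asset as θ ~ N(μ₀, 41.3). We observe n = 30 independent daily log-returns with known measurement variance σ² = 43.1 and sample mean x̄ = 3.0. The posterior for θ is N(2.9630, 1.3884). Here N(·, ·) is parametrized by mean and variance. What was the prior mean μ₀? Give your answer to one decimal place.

μ₀ = 1.9

The posterior mean is a precision-weighted average: μ_n = (τ₀μ₀ + τ_data·x̄)/(τ₀+τ_data), with τ₀=1/σ₀² and τ_data=n/σ².
Here τ₀ = 1/41.3 = 0.024213 and τ_data = 30/43.1 = 0.696056, so τ_n = 0.720269.
Rearranging for μ₀: μ₀ = (μ_n·τ_n − τ_data·x̄)/τ₀ = (2.9630·0.720269 − 0.696056·3.0) / 0.024213 = 0.045989/0.024213 ≈ 1.9.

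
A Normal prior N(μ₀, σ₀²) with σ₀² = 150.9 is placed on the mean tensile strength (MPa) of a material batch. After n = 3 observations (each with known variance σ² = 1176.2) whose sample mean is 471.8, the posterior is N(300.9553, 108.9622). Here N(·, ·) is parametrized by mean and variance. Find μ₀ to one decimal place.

The posterior mean is a precision-weighted average: μ_n = (τ₀μ₀ + τ_data·x̄)/(τ₀+τ_data), with τ₀=1/σ₀² and τ_data=n/σ².
Here τ₀ = 1/150.9 = 0.006627 and τ_data = 3/1176.2 = 0.002551, so τ_n = 0.009178.
Rearranging for μ₀: μ₀ = (μ_n·τ_n − τ_data·x̄)/τ₀ = (300.9553·0.009178 − 0.002551·471.8) / 0.006627 = 1.558606/0.006627 ≈ 235.2.

μ₀ = 235.2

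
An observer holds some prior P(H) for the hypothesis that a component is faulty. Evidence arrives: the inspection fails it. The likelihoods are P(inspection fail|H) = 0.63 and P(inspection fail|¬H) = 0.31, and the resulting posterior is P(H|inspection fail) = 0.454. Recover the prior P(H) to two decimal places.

P(H) = 0.29

In odds form, posterior odds = prior odds × likelihood ratio, so prior odds = posterior odds ÷ LR.
Posterior odds = 0.454/(1−0.454) = 0.8315. LR = 0.63/0.31 = 2.0323.
Prior odds = 0.8315/2.0323 = 0.4091, so P(H) = 0.4091/(1+0.4091) ≈ 0.29.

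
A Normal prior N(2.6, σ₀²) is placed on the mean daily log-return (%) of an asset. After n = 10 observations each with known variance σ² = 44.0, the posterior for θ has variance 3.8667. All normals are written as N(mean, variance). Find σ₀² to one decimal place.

σ₀² = 31.9

For the Normal–Normal model with known σ², precisions add: τ_n = τ₀ + n/σ².
So 1/σ₀² = 1/3.8667 − 10/44.0 = 0.258618 − 0.227273 = 0.031345.
Hence σ₀² = 1/0.031345 ≈ 31.9.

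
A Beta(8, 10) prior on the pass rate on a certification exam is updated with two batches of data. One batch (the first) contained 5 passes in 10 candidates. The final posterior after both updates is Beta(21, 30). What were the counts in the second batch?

Sequential conjugate updates are equivalent to a single update on the pooled data, so total successes = posterior α − prior α and total failures = posterior β − prior β.
Total across both batches: 21−8=13 passes, 30−10=20 failures.
Subtract the first batch: 13−5=8 passes and 20−5=15 failures.

8 passes and 15 failures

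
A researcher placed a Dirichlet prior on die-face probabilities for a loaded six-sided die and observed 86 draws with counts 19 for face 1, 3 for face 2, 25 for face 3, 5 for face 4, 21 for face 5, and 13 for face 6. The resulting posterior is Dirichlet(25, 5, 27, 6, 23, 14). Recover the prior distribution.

Dirichlet(6, 2, 2, 1, 2, 1)

For a Dirichlet(α) prior with multinomial counts c, the posterior is Dirichlet(α + c) componentwise.
Subtract each count from the matching posterior parameter: 25−19=6, 5−3=2, 27−25=2, 6−5=1, 23−21=2, 14−13=1.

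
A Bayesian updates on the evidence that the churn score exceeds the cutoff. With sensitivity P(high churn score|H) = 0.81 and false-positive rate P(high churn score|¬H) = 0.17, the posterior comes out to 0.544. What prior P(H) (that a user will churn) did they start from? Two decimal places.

P(H) = 0.20

In odds form, posterior odds = prior odds × likelihood ratio, so prior odds = posterior odds ÷ LR.
Posterior odds = 0.544/(1−0.544) = 1.1930. LR = 0.81/0.17 = 4.7647.
Prior odds = 1.1930/4.7647 = 0.2504, so P(H) = 0.2504/(1+0.2504) ≈ 0.20.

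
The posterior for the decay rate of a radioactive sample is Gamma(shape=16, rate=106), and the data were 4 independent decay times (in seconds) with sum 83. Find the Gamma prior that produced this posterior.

Gamma(shape=12, rate=23)

Gamma–exponential conjugacy: posterior shape = α + n, posterior rate = β + Σtᵢ.
So α = 16 − 4 = 12 and β = 106 − 83 = 23.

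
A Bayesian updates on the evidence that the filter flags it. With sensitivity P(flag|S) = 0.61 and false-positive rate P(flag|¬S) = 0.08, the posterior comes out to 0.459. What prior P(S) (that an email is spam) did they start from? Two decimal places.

P(S) = 0.10

Bayes' rule in odds form gives O(S|E) = O(S)·[P(E|S)/P(E|¬S)], hence O(S) = O(S|E)/LR.
Posterior odds = 0.459/(1−0.459) = 0.8484. LR = 0.61/0.08 = 7.6250.
Prior odds = 0.8484/7.6250 = 0.1113, so P(S) = 0.1113/(1+0.1113) ≈ 0.10.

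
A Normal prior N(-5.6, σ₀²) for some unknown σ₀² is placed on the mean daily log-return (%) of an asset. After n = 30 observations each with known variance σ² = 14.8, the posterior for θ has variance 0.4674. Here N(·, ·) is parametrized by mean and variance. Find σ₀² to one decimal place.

σ₀² = 8.9

Posterior precision equals prior precision plus data precision: 1/σ_n² = 1/σ₀² + n/σ².
So 1/σ₀² = 1/0.4674 − 30/14.8 = 2.139495 − 2.027027 = 0.112468.
Hence σ₀² = 1/0.112468 ≈ 8.9.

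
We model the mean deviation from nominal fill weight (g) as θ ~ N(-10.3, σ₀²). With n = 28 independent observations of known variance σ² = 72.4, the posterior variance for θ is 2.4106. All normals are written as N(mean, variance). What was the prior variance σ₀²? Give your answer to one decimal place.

σ₀² = 35.6

Posterior precision equals prior precision plus data precision: 1/σ_n² = 1/σ₀² + n/σ².
So 1/σ₀² = 1/2.4106 − 28/72.4 = 0.414834 − 0.386740 = 0.028094.
Hence σ₀² = 1/0.028094 ≈ 35.6.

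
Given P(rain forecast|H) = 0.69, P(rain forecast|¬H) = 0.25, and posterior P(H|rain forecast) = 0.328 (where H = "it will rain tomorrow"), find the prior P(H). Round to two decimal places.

P(H) = 0.15

In odds form, posterior odds = prior odds × likelihood ratio, so prior odds = posterior odds ÷ LR.
Posterior odds = 0.328/(1−0.328) = 0.4881. LR = 0.69/0.25 = 2.7600.
Prior odds = 0.4881/2.7600 = 0.1768, so P(H) = 0.1768/(1+0.1768) ≈ 0.15.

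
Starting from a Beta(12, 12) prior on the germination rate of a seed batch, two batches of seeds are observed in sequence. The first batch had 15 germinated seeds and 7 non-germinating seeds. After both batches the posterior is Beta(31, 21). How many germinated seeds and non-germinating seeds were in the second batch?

4 germinated seeds and 2 non-germinating seeds

Because Beta–binomial updating is additive in the counts, the combined data contributed (α_post−α_prior, β_post−β_prior) successes and failures.
Total across both batches: 31−12=19 germinated seeds, 21−12=9 non-germinating seeds.
Subtract the first batch: 19−15=4 germinated seeds and 9−7=2 non-germinating seeds.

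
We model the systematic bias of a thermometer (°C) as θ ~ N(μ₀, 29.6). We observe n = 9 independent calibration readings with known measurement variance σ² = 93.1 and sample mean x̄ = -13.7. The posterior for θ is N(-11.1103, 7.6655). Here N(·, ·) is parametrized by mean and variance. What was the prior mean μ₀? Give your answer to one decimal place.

μ₀ = -3.7

With known observation variance, the Normal–Normal posterior has precision τ_n = τ₀ + n/σ² and mean μ_n = (τ₀μ₀ + (n/σ²)x̄)/τ_n.
Here τ₀ = 1/29.6 = 0.033784 and τ_data = 9/93.1 = 0.096670, so τ_n = 0.130454.
Rearranging for μ₀: μ₀ = (μ_n·τ_n − τ_data·x̄)/τ₀ = (-11.1103·0.130454 − 0.096670·-13.7) / 0.033784 = -0.125004/0.033784 ≈ -3.7.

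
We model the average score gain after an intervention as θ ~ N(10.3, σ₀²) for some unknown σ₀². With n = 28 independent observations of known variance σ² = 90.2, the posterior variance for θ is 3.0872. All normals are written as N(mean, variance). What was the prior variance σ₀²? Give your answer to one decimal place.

σ₀² = 74.1

Posterior precision equals prior precision plus data precision: 1/σ_n² = 1/σ₀² + n/σ².
So 1/σ₀² = 1/3.0872 − 28/90.2 = 0.323918 − 0.310421 = 0.013497.
Hence σ₀² = 1/0.013497 ≈ 74.1.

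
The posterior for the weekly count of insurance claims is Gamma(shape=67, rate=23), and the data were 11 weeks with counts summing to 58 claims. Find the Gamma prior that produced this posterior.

Gamma(shape=9, rate=12)

A Gamma(α, β) prior (rate parametrization) on a Poisson rate with n observations summing to S gives posterior Gamma(α+S, β+n).
So α = 67 − 58 = 9 and β = 23 − 11 = 12.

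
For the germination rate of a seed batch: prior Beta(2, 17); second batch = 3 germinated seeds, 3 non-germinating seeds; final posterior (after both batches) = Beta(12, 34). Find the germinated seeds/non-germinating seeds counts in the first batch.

Because Beta–binomial updating is additive in the counts, the combined data contributed (α_post−α_prior, β_post−β_prior) successes and failures.
Total across both batches: 12−2=10 germinated seeds, 34−17=17 non-germinating seeds.
Subtract the second batch: 10−3=7 germinated seeds and 17−3=14 non-germinating seeds.

7 germinated seeds and 14 non-germinating seeds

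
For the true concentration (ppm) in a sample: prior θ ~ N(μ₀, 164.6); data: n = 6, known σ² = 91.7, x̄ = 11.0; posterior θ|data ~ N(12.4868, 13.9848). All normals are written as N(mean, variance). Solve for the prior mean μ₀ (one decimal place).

The posterior mean is a precision-weighted average: μ_n = (τ₀μ₀ + τ_data·x̄)/(τ₀+τ_data), with τ₀=1/σ₀² and τ_data=n/σ².
Here τ₀ = 1/164.6 = 0.006075 and τ_data = 6/91.7 = 0.065431, so τ_n = 0.071506.
Rearranging for μ₀: μ₀ = (μ_n·τ_n − τ_data·x̄)/τ₀ = (12.4868·0.071506 − 0.065431·11.0) / 0.006075 = 0.173140/0.006075 ≈ 28.5.

μ₀ = 28.5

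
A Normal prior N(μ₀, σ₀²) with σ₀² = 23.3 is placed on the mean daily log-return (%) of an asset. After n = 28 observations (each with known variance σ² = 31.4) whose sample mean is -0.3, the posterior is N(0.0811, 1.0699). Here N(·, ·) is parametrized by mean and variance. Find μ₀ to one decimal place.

μ₀ = 8.0

With known observation variance, the Normal–Normal posterior has precision τ_n = τ₀ + n/σ² and mean μ_n = (τ₀μ₀ + (n/σ²)x̄)/τ_n.
Here τ₀ = 1/23.3 = 0.042918 and τ_data = 28/31.4 = 0.891720, so τ_n = 0.934638.
Rearranging for μ₀: μ₀ = (μ_n·τ_n − τ_data·x̄)/τ₀ = (0.0811·0.934638 − 0.891720·-0.3) / 0.042918 = 0.343315/0.042918 ≈ 8.0.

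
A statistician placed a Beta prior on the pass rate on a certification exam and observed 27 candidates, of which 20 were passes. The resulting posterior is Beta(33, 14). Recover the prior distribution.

Beta is conjugate to the binomial likelihood: posterior = Beta(a+s, b+f).
Subtract the data counts: 33−20=13, 14−7=7.

Beta(13, 7)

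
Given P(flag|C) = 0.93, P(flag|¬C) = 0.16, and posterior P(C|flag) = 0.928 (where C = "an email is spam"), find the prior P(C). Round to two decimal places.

P(C) = 0.69

Bayes' rule in odds form gives O(C|E) = O(C)·[P(E|C)/P(E|¬C)], hence O(C) = O(C|E)/LR.
Posterior odds = 0.928/(1−0.928) = 12.8889. LR = 0.93/0.16 = 5.8125.
Prior odds = 12.8889/5.8125 = 2.2174, so P(C) = 2.2174/(1+2.2174) ≈ 0.69.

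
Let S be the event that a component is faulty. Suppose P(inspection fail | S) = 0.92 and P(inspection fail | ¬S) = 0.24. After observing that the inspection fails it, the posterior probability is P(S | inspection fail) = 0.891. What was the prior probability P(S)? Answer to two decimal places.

P(S) = 0.68

Bayes' rule in odds form gives O(S|E) = O(S)·[P(E|S)/P(E|¬S)], hence O(S) = O(S|E)/LR.
Posterior odds = 0.891/(1−0.891) = 8.1743. LR = 0.92/0.24 = 3.8333.
Prior odds = 8.1743/3.8333 = 2.1324, so P(S) = 2.1324/(1+2.1324) ≈ 0.68.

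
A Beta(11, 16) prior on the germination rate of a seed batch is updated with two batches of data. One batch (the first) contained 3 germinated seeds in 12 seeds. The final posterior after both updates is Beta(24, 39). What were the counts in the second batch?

Because Beta–binomial updating is additive in the counts, the combined data contributed (α_post−α_prior, β_post−β_prior) successes and failures.
Total across both batches: 24−11=13 germinated seeds, 39−16=23 non-germinating seeds.
Subtract the first batch: 13−3=10 germinated seeds and 23−9=14 non-germinating seeds.

10 germinated seeds and 14 non-germinating seeds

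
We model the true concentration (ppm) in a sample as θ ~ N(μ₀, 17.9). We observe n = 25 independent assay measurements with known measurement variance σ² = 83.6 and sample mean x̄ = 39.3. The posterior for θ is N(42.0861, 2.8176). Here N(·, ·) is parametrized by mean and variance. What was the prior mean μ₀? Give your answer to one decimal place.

The posterior mean is a precision-weighted average: μ_n = (τ₀μ₀ + τ_data·x̄)/(τ₀+τ_data), with τ₀=1/σ₀² and τ_data=n/σ².
Here τ₀ = 1/17.9 = 0.055866 and τ_data = 25/83.6 = 0.299043, so τ_n = 0.354909.
Rearranging for μ₀: μ₀ = (μ_n·τ_n − τ_data·x̄)/τ₀ = (42.0861·0.354909 − 0.299043·39.3) / 0.055866 = 3.184346/0.055866 ≈ 57.0.

μ₀ = 57.0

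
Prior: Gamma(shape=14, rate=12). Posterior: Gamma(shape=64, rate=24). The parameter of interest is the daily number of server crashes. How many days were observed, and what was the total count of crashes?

n = 12 days with total 50 crashes

A Gamma(α, β) prior (rate parametrization) on a Poisson rate with n observations summing to S gives posterior Gamma(α+S, β+n).
Matching: Σxᵢ = 64 − 14 = 50 and n = 24 − 12 = 12.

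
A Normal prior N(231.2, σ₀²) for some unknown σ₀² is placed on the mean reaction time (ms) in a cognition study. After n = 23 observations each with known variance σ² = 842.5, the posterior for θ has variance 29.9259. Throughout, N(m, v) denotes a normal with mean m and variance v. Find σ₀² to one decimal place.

σ₀² = 163.5

For the Normal–Normal model with known σ², precisions add: τ_n = τ₀ + n/σ².
So 1/σ₀² = 1/29.9259 − 23/842.5 = 0.033416 − 0.027300 = 0.006116.
Hence σ₀² = 1/0.006116 ≈ 163.5.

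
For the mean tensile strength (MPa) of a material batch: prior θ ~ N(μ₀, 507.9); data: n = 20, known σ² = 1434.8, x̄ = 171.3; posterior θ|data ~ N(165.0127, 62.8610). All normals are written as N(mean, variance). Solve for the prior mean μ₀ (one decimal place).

μ₀ = 120.5

With known observation variance, the Normal–Normal posterior has precision τ_n = τ₀ + n/σ² and mean μ_n = (τ₀μ₀ + (n/σ²)x̄)/τ_n.
Here τ₀ = 1/507.9 = 0.001969 and τ_data = 20/1434.8 = 0.013939, so τ_n = 0.015908.
Rearranging for μ₀: μ₀ = (μ_n·τ_n − τ_data·x̄)/τ₀ = (165.0127·0.015908 − 0.013939·171.3) / 0.001969 = 0.237271/0.001969 ≈ 120.5.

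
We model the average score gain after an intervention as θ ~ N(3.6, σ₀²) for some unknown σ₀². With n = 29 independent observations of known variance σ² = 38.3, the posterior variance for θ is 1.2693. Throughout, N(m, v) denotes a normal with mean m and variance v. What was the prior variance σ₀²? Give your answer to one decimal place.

For the Normal–Normal model with known σ², precisions add: τ_n = τ₀ + n/σ².
So 1/σ₀² = 1/1.2693 − 29/38.3 = 0.787836 − 0.757180 = 0.030656.
Hence σ₀² = 1/0.030656 ≈ 32.6.

σ₀² = 32.6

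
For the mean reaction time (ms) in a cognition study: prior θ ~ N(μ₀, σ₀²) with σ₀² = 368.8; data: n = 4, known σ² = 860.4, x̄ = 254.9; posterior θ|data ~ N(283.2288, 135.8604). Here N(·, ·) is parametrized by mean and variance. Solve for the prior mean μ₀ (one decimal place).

μ₀ = 331.8

With known observation variance, the Normal–Normal posterior has precision τ_n = τ₀ + n/σ² and mean μ_n = (τ₀μ₀ + (n/σ²)x̄)/τ_n.
Here τ₀ = 1/368.8 = 0.002711 and τ_data = 4/860.4 = 0.004649, so τ_n = 0.007360.
Rearranging for μ₀: μ₀ = (μ_n·τ_n − τ_data·x̄)/τ₀ = (283.2288·0.007360 − 0.004649·254.9) / 0.002711 = 0.899534/0.002711 ≈ 331.8.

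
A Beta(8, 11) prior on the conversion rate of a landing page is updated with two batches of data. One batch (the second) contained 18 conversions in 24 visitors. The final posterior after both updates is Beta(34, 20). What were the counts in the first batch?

Because Beta–binomial updating is additive in the counts, the combined data contributed (α_post−α_prior, β_post−β_prior) successes and failures.
Total across both batches: 34−8=26 conversions, 20−11=9 bounces.
Subtract the second batch: 26−18=8 conversions and 9−6=3 bounces.

8 conversions and 3 bounces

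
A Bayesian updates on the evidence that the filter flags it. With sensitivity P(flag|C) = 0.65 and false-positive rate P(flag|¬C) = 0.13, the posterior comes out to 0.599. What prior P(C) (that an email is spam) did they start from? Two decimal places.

In odds form, posterior odds = prior odds × likelihood ratio, so prior odds = posterior odds ÷ LR.
Posterior odds = 0.599/(1−0.599) = 1.4938. LR = 0.65/0.13 = 5.0000.
Prior odds = 1.4938/5.0000 = 0.2988, so P(C) = 0.2988/(1+0.2988) ≈ 0.23.

P(C) = 0.23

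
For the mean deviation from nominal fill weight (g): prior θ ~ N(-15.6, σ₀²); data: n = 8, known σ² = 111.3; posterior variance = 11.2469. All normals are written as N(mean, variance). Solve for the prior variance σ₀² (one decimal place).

σ₀² = 58.7

For the Normal–Normal model with known σ², precisions add: τ_n = τ₀ + n/σ².
So 1/σ₀² = 1/11.2469 − 8/111.3 = 0.088913 − 0.071878 = 0.017035.
Hence σ₀² = 1/0.017035 ≈ 58.7.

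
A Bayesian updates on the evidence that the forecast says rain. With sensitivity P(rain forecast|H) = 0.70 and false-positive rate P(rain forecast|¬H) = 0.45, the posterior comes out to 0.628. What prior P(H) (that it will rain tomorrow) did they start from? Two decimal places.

P(H) = 0.52

In odds form, posterior odds = prior odds × likelihood ratio, so prior odds = posterior odds ÷ LR.
Posterior odds = 0.628/(1−0.628) = 1.6882. LR = 0.70/0.45 = 1.5556.
Prior odds = 1.6882/1.5556 = 1.0852, so P(H) = 1.0852/(1+1.0852) ≈ 0.52.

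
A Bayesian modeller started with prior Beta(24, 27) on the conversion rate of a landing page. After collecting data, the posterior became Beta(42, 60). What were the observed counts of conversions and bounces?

A Beta(a, b) prior with s successes and f failures in binomial data gives a Beta(a+s, b+f) posterior.
Match parameters: s=42−24=18, f=60−27=33.

18 conversions and 33 bounces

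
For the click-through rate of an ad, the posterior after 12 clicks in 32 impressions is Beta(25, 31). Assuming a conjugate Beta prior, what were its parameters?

Beta(13, 11)

Under Beta–binomial conjugacy the posterior parameters are (a+s, b+f).
Subtract the data counts: 25−12=13, 31−20=11.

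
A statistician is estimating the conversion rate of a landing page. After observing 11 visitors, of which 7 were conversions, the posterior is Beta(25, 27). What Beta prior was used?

Under Beta–binomial conjugacy the posterior parameters are (a+s, b+f).
So a = 25 − 7 = 18 and b = 27 − 4 = 23.

Beta(18, 23)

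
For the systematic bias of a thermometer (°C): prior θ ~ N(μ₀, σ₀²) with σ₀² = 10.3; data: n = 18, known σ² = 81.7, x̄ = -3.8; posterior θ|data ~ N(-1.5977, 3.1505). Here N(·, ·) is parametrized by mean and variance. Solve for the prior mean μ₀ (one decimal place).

μ₀ = 3.4

The posterior mean is a precision-weighted average: μ_n = (τ₀μ₀ + τ_data·x̄)/(τ₀+τ_data), with τ₀=1/σ₀² and τ_data=n/σ².
Here τ₀ = 1/10.3 = 0.097087 and τ_data = 18/81.7 = 0.220318, so τ_n = 0.317405.
Rearranging for μ₀: μ₀ = (μ_n·τ_n − τ_data·x̄)/τ₀ = (-1.5977·0.317405 − 0.220318·-3.8) / 0.097087 = 0.330090/0.097087 ≈ 3.4.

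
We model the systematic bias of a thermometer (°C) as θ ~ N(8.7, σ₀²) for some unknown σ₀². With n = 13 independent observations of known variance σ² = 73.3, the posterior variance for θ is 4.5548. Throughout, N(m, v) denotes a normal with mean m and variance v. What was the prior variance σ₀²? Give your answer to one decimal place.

Posterior precision equals prior precision plus data precision: 1/σ_n² = 1/σ₀² + n/σ².
So 1/σ₀² = 1/4.5548 − 13/73.3 = 0.219549 − 0.177353 = 0.042196.
Hence σ₀² = 1/0.042196 ≈ 23.7.

σ₀² = 23.7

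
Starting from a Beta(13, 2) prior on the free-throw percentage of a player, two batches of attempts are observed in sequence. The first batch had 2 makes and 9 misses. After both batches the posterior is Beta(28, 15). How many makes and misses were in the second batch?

Sequential conjugate updates are equivalent to a single update on the pooled data, so total successes = posterior α − prior α and total failures = posterior β − prior β.
Total across both batches: 28−13=15 makes, 15−2=13 misses.
Subtract the first batch: 15−2=13 makes and 13−9=4 misses.

13 makes and 4 misses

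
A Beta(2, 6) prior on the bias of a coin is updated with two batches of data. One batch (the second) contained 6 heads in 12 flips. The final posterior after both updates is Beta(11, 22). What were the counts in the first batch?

3 heads and 10 tails

Sequential conjugate updates are equivalent to a single update on the pooled data, so total successes = posterior α − prior α and total failures = posterior β − prior β.
Total across both batches: 11−2=9 heads, 22−6=16 tails.
Subtract the second batch: 9−6=3 heads and 16−6=10 tails.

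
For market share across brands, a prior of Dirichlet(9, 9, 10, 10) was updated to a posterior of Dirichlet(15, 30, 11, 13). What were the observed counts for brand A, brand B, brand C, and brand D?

counts (6, 21, 1, 3)

For a Dirichlet(α) prior with multinomial counts c, the posterior is Dirichlet(α + c) componentwise.
Counts are posterior − prior componentwise: 15−9=6, 30−9=21, 11−10=1, 13−10=3.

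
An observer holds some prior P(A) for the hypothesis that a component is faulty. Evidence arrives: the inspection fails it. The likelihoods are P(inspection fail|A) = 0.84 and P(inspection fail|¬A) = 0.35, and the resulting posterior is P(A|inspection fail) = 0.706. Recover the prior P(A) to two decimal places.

In odds form, posterior odds = prior odds × likelihood ratio, so prior odds = posterior odds ÷ LR.
Posterior odds = 0.706/(1−0.706) = 2.4014. LR = 0.84/0.35 = 2.4000.
Prior odds = 2.4014/2.4000 = 1.0006, so P(A) = 1.0006/(1+1.0006) ≈ 0.50.

P(A) = 0.50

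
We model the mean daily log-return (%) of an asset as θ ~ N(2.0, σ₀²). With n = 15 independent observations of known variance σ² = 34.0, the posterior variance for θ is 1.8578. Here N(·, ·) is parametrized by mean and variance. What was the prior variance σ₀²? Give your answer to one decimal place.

Posterior precision equals prior precision plus data precision: 1/σ_n² = 1/σ₀² + n/σ².
So 1/σ₀² = 1/1.8578 − 15/34.0 = 0.538271 − 0.441176 = 0.097095.
Hence σ₀² = 1/0.097095 ≈ 10.3.

σ₀² = 10.3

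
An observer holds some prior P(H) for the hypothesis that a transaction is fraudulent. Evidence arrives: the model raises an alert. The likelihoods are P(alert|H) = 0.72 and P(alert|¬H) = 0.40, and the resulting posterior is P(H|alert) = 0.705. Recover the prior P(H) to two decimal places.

Bayes' rule in odds form gives O(H|E) = O(H)·[P(E|H)/P(E|¬H)], hence O(H) = O(H|E)/LR.
Posterior odds = 0.705/(1−0.705) = 2.3898. LR = 0.72/0.40 = 1.8000.
Prior odds = 2.3898/1.8000 = 1.3277, so P(H) = 1.3277/(1+1.3277) ≈ 0.57.

P(H) = 0.57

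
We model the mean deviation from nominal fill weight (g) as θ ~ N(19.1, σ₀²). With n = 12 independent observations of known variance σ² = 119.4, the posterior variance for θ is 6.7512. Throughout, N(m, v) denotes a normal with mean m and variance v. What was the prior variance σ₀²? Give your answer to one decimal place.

σ₀² = 21.0

Posterior precision equals prior precision plus data precision: 1/σ_n² = 1/σ₀² + n/σ².
So 1/σ₀² = 1/6.7512 − 12/119.4 = 0.148122 − 0.100503 = 0.047619.
Hence σ₀² = 1/0.047619 ≈ 21.0.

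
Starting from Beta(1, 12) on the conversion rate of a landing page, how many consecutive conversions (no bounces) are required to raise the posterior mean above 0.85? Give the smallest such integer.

After k conversions and 0 bounces the posterior is Beta(1+k, 12), with mean (1+k)/(1+12+k).
Set (1+k)/(13+k) > 0.85 and solve: k > (0.85·13 − 1)/(1 − 0.85) = 67.000.
The smallest integer exceeding 67.000 is 68, and checking k=68: (69)/(81) = 0.8519 > 0.85.

k = 68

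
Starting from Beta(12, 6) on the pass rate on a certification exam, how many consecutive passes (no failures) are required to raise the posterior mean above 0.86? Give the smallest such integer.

After k passes and 0 failures the posterior is Beta(12+k, 6), with mean (12+k)/(12+6+k).
Set (12+k)/(18+k) > 0.86 and solve: k > (0.86·18 − 12)/(1 − 0.86) = 24.857.
The smallest integer exceeding 24.857 is 25, and checking k=25: (37)/(43) = 0.8605 > 0.86.

k = 25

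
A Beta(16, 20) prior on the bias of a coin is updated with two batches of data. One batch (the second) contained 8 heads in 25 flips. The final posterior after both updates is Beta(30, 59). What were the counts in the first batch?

Sequential conjugate updates are equivalent to a single update on the pooled data, so total successes = posterior α − prior α and total failures = posterior β − prior β.
Total across both batches: 30−16=14 heads, 59−20=39 tails.
Subtract the second batch: 14−8=6 heads and 39−17=22 tails.

6 heads and 22 tails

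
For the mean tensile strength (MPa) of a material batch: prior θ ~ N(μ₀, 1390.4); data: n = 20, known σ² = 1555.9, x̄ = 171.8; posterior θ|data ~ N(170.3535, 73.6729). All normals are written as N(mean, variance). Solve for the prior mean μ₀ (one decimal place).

The posterior mean is a precision-weighted average: μ_n = (τ₀μ₀ + τ_data·x̄)/(τ₀+τ_data), with τ₀=1/σ₀² and τ_data=n/σ².
Here τ₀ = 1/1390.4 = 0.000719 and τ_data = 20/1555.9 = 0.012854, so τ_n = 0.013573.
Rearranging for μ₀: μ₀ = (μ_n·τ_n − τ_data·x̄)/τ₀ = (170.3535·0.013573 − 0.012854·171.8) / 0.000719 = 0.103891/0.000719 ≈ 144.5.

μ₀ = 144.5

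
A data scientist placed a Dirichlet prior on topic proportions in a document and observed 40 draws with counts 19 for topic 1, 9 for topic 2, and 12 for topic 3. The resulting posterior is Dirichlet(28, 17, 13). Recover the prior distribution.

Dirichlet(9, 8, 1)

For a Dirichlet(α) prior with multinomial counts c, the posterior is Dirichlet(α + c) componentwise.
Subtract each count from the matching posterior parameter: 28−19=9, 17−9=8, 13−12=1.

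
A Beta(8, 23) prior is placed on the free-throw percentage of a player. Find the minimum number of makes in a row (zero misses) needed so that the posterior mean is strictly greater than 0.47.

After k makes and 0 misses the posterior is Beta(8+k, 23), with mean (8+k)/(8+23+k).
Set (8+k)/(31+k) > 0.47 and solve: k > (0.47·31 − 8)/(1 − 0.47) = 12.396.
The smallest integer exceeding 12.396 is 13, and checking k=13: (21)/(44) = 0.4773 > 0.47.

k = 13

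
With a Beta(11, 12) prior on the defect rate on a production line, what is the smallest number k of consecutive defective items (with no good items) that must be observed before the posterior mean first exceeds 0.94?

After k defective items and 0 good items the posterior is Beta(11+k, 12), with mean (11+k)/(11+12+k).
Set (11+k)/(23+k) > 0.94 and solve: k > (0.94·23 − 11)/(1 − 0.94) = 177.000.
The smallest integer exceeding 177.000 is 178.

k = 178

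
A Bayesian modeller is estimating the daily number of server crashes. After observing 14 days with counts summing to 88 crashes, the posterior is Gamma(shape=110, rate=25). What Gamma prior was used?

A Gamma(α, β) prior (rate parametrization) on a Poisson rate with n observations summing to S gives posterior Gamma(α+S, β+n).
So α = 110 − 88 = 22 and β = 25 − 14 = 11.

Gamma(shape=22, rate=11)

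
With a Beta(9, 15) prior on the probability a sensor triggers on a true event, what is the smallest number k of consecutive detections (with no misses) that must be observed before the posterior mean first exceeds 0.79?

k = 48

After k detections and 0 misses the posterior is Beta(9+k, 15), with mean (9+k)/(9+15+k).
Set (9+k)/(24+k) > 0.79 and solve: k > (0.79·24 − 9)/(1 − 0.79) = 47.429.
The smallest integer exceeding 47.429 is 48.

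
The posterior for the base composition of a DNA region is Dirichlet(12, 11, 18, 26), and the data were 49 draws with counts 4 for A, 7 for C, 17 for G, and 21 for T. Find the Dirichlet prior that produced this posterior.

Dirichlet(8, 4, 1, 5)

For a Dirichlet(α) prior with multinomial counts c, the posterior is Dirichlet(α + c) componentwise.
Subtract each count from the matching posterior parameter: 12−4=8, 11−7=4, 18−17=1, 26−21=5.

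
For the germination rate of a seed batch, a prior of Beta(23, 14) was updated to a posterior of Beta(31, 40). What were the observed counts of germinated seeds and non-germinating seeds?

Beta is conjugate to the binomial likelihood: posterior = Beta(α+s, β+f).
Match parameters: s=31−23=8, f=40−14=26.

8 germinated seeds and 26 non-germinating seeds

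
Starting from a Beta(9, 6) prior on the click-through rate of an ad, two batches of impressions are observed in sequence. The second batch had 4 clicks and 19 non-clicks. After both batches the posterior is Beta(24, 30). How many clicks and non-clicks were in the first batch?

Sequential conjugate updates are equivalent to a single update on the pooled data, so total successes = posterior α − prior α and total failures = posterior β − prior β.
Total across both batches: 24−9=15 clicks, 30−6=24 non-clicks.
Subtract the second batch: 15−4=11 clicks and 24−19=5 non-clicks.

11 clicks and 5 non-clicks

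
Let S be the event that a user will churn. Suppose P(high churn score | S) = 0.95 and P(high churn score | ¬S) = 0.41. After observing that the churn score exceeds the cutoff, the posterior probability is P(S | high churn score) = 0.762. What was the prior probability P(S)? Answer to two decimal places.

Bayes' rule in odds form gives O(S|E) = O(S)·[P(E|S)/P(E|¬S)], hence O(S) = O(S|E)/LR.
Posterior odds = 0.762/(1−0.762) = 3.2017. LR = 0.95/0.41 = 2.3171.
Prior odds = 3.2017/2.3171 = 1.3818, so P(S) = 1.3818/(1+1.3818) ≈ 0.58.

P(S) = 0.58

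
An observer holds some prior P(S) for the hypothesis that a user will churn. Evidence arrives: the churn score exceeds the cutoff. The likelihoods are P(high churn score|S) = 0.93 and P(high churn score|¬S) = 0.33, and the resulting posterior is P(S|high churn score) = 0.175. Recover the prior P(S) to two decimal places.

P(S) = 0.07

In odds form, posterior odds = prior odds × likelihood ratio, so prior odds = posterior odds ÷ LR.
Posterior odds = 0.175/(1−0.175) = 0.2121. LR = 0.93/0.33 = 2.8182.
Prior odds = 0.2121/2.8182 = 0.0753, so P(S) = 0.0753/(1+0.0753) ≈ 0.07.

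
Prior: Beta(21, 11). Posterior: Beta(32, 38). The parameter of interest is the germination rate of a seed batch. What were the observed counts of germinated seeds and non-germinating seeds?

A Beta(a, b) prior with s successes and f failures in binomial data gives a Beta(a+s, b+f) posterior.
Match parameters: s=32−21=11, f=38−11=27.

11 germinated seeds and 27 non-germinating seeds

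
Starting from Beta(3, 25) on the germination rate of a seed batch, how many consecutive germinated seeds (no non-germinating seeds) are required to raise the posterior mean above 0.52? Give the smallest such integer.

After k germinated seeds and 0 non-germinating seeds the posterior is Beta(3+k, 25), with mean (3+k)/(3+25+k).
Set (3+k)/(28+k) > 0.52 and solve: k > (0.52·28 − 3)/(1 − 0.52) = 24.083.
The smallest integer exceeding 24.083 is 25, and checking k=25: (28)/(53) = 0.5283 > 0.52.

k = 25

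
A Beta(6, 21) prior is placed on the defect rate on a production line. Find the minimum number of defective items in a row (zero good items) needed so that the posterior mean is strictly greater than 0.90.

After k defective items and 0 good items the posterior is Beta(6+k, 21), with mean (6+k)/(6+21+k).
Set (6+k)/(27+k) > 0.90 and solve: k > (0.90·27 − 6)/(1 − 0.90) = 183.000.
The smallest integer exceeding 183.000 is 184, and checking k=184: (190)/(211) = 0.9005 > 0.90.

k = 184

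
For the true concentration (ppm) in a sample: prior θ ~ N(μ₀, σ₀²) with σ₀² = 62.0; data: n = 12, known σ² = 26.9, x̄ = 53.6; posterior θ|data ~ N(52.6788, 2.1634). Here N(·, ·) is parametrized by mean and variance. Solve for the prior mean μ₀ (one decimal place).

μ₀ = 27.2

The posterior mean is a precision-weighted average: μ_n = (τ₀μ₀ + τ_data·x̄)/(τ₀+τ_data), with τ₀=1/σ₀² and τ_data=n/σ².
Here τ₀ = 1/62.0 = 0.016129 and τ_data = 12/26.9 = 0.446097, so τ_n = 0.462226.
Rearranging for μ₀: μ₀ = (μ_n·τ_n − τ_data·x̄)/τ₀ = (52.6788·0.462226 − 0.446097·53.6) / 0.016129 = 0.438712/0.016129 ≈ 27.2.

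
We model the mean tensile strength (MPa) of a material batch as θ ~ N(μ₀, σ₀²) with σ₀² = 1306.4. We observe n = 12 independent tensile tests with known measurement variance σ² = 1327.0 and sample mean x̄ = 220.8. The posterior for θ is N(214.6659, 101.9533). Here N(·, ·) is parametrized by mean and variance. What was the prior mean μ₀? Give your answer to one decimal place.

μ₀ = 142.2

With known observation variance, the Normal–Normal posterior has precision τ_n = τ₀ + n/σ² and mean μ_n = (τ₀μ₀ + (n/σ²)x̄)/τ_n.
Here τ₀ = 1/1306.4 = 0.000765 and τ_data = 12/1327.0 = 0.009043, so τ_n = 0.009808.
Rearranging for μ₀: μ₀ = (μ_n·τ_n − τ_data·x̄)/τ₀ = (214.6659·0.009808 − 0.009043·220.8) / 0.000765 = 0.108749/0.000765 ≈ 142.2.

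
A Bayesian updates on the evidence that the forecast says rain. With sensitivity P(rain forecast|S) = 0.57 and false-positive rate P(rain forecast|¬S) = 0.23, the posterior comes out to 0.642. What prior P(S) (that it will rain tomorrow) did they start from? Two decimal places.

P(S) = 0.42

In odds form, posterior odds = prior odds × likelihood ratio, so prior odds = posterior odds ÷ LR.
Posterior odds = 0.642/(1−0.642) = 1.7933. LR = 0.57/0.23 = 2.4783.
Prior odds = 1.7933/2.4783 = 0.7236, so P(S) = 0.7236/(1+0.7236) ≈ 0.42.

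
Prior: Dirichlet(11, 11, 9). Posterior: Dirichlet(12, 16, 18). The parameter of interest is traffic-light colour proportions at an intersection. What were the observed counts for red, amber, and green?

counts (1, 5, 9)

For a Dirichlet(α) prior with multinomial counts c, the posterior is Dirichlet(α + c) componentwise.
Counts are posterior − prior componentwise: 12−11=1, 16−11=5, 18−9=9.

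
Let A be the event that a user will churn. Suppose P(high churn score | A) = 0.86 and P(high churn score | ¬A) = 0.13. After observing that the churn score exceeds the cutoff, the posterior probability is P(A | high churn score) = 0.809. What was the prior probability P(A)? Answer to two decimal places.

P(A) = 0.39

Bayes' rule in odds form gives O(A|E) = O(A)·[P(E|A)/P(E|¬A)], hence O(A) = O(A|E)/LR.
Posterior odds = 0.809/(1−0.809) = 4.2356. LR = 0.86/0.13 = 6.6154.
Prior odds = 4.2356/6.6154 = 0.6403, so P(A) = 0.6403/(1+0.6403) ≈ 0.39.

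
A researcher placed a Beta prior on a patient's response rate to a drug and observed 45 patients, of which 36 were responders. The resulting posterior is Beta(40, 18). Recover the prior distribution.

Beta(4, 9)

Under Beta–binomial conjugacy the posterior parameters are (a+s, b+f).
So a = 40 − 36 = 4 and b = 18 − 9 = 9.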